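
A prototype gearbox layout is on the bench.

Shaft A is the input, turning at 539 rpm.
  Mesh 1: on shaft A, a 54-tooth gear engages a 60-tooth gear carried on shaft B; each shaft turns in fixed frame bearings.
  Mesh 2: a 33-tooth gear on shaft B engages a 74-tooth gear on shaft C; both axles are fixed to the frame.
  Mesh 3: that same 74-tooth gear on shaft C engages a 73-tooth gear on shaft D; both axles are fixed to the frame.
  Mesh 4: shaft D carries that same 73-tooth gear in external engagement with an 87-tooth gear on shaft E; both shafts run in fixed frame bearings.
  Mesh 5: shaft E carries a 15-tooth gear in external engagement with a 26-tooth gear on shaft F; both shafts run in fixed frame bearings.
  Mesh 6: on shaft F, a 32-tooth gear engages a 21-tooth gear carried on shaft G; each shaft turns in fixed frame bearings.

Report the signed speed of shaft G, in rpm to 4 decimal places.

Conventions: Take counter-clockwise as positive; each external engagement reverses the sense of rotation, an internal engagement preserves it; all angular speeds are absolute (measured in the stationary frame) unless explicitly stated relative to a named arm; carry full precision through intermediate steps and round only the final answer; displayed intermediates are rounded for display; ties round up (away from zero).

recognized (7 fixed axles, 6 meshes): fixed-axis compound train
mesh 1 [54T→60T]: ω = 539.0000×54/60 = 485.1000 rpm, sense flips to −
mesh 2 [33T→74T]: ω = 485.1000×33/74 = 216.3284 rpm, sense flips to +
mesh 3 [74T→73T]: ω = 216.3284×74/73 = 219.2918 rpm, sense flips to −
mesh 4 [73T→87T]: ω = 219.2918×73/87 = 184.0034 rpm, sense flips to +
mesh 5 [15T→26T]: ω = 184.0034×15/26 = 106.1558 rpm, sense flips to −
mesh 6 [32T→21T]: ω = 106.1558×32/21 = 161.7613 rpm, sense flips to +
signed output speed = +161.7613 rpm

+161.7613 rpm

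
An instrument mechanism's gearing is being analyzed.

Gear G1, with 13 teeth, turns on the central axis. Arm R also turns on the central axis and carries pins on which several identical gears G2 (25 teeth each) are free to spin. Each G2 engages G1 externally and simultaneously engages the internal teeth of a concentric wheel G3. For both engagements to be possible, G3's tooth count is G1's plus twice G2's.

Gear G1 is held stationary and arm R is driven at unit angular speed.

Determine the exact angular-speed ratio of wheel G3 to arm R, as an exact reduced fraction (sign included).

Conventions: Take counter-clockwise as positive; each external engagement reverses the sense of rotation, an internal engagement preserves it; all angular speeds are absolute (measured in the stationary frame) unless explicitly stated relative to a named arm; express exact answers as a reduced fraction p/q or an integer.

76/63

recognized (axles ride arm R): planetary set, 13/25/63 teeth
ring teeth: 13 + 2·25 = 63
13(ω_sun−ω_arm) = −63(ω_ring−ω_arm),  ω_sun = 0, ω_arm = 1
ω_ring = 1 − (13/63)(0−1) = 76/63
ω_out/ω_in = 76/63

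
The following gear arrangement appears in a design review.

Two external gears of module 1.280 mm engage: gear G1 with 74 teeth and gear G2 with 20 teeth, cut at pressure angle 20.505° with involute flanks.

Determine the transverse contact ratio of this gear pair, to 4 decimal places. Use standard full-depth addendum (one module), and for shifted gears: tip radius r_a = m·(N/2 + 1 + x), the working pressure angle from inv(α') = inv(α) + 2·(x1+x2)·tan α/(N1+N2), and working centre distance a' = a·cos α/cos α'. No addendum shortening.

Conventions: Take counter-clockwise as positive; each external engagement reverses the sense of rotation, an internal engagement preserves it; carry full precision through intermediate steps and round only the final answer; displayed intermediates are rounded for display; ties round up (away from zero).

1.6626

class = single-mesh tooth geometry [involute pair 74T × 20T, m = 1.280]
base radii: r_b1 = 44.359347, r_b2 = 11.989013
tip radii: r_a1 = 48.640000, r_a2 = 14.080000
no profile shift: α' = α, a' = a
action lengths: √(r_a1²−r_b1²) = 19.952391, √(r_a2²−r_b2²) = 7.383087
base pitch p_b = π·m·cos α = 3.766459
CR = (19.952391 + 7.383087 − 60.160000·sin 20.50500°)/3.766459 = 1.662592
contact ratio ≈ 1.6626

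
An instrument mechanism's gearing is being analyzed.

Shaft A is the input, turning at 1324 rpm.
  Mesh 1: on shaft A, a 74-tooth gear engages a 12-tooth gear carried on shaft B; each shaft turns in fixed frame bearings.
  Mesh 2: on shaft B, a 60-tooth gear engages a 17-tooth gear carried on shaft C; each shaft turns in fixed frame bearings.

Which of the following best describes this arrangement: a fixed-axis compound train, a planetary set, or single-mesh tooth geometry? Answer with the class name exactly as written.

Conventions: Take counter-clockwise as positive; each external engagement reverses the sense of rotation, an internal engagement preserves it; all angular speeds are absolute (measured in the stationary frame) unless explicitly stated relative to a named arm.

recognized (3 fixed axles, 2 meshes): fixed-axis compound train
classification: fixed-axis compound train

fixed-axis compound train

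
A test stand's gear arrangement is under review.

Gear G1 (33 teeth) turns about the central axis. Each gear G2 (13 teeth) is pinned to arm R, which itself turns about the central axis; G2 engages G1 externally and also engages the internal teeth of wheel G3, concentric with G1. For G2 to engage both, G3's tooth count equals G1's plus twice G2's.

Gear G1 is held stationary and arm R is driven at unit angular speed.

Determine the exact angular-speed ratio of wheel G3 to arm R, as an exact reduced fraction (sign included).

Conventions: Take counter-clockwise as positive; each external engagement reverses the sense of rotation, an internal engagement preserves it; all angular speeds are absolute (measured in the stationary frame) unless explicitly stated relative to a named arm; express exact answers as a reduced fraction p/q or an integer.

92/59

class = planetary set [G3 = 33+2·13 = 59; Willis about the carrier]
ring teeth: 33 + 2·13 = 59
33(ω_sun−ω_arm) = −59(ω_ring−ω_arm),  ω_sun = 0, ω_arm = 1
ω_ring = 1 − (33/59)(0−1) = 92/59
ω_out/ω_in = 92/59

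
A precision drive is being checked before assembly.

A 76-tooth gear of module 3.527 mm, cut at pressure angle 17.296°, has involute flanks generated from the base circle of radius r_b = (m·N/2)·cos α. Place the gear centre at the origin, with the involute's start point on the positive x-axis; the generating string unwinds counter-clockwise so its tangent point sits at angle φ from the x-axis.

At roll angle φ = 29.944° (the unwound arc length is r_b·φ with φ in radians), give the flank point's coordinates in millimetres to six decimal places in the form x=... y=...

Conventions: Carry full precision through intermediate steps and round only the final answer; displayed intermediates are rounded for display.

x=144.266047 y=5.924131

topology: single-mesh involute geometry — m = 3.527, N = 76
pitch radius r_p = m·N/2 = 3.527·76/2 = 134.026000
base radius r_b = r_p·cos α = 134.026000·cos 17.296° = 127.965553
roll angle φ = 29.944° = 0.52262139 rad
x = r_b·(cos φ + φ·sin φ) = 144.266047
y = r_b·(sin φ − φ·cos φ) = 5.924131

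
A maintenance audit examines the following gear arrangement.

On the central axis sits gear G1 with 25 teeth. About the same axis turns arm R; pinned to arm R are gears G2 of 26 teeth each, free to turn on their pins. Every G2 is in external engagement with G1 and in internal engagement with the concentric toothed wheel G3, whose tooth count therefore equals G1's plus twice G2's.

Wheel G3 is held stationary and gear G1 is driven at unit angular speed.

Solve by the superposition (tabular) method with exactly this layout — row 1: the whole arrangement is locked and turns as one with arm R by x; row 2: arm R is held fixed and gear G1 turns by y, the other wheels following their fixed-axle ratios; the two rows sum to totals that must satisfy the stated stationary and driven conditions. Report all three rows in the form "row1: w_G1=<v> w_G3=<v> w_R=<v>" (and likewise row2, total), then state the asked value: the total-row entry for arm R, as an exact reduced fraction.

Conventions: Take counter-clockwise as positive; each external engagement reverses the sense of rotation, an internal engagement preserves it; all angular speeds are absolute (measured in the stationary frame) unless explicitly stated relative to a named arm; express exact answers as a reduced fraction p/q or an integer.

row1: w_G1=25/102 w_G3=25/102 w_R=25/102
row2: w_G1=77/102 w_G3=-25/102 w_R=0
total: w_G1=1 w_G3=0 w_R=25/102
asked value: 25/102

class = planetary set [G3 = 25+2·26 = 77; Willis about the carrier]
row 1: whole set turns with the arm by x
row 2: sun turns y, ring = −(25/77)·y, arm 0
boundary: total ω_ring = x − (25/77)·y = 0 and total ω_sun = x + y = 1  ⇒  y = 77/102, x = 25/102
row 2 ring = −(25/77)·77/102 = -25/102
totals (row 1 + row 2): sun 25/102 + 77/102 = 1, ring 25/102 + (-25/102) = 0, arm 25/102 + 0 = 25/102
asked cell (total, arm) = 25/102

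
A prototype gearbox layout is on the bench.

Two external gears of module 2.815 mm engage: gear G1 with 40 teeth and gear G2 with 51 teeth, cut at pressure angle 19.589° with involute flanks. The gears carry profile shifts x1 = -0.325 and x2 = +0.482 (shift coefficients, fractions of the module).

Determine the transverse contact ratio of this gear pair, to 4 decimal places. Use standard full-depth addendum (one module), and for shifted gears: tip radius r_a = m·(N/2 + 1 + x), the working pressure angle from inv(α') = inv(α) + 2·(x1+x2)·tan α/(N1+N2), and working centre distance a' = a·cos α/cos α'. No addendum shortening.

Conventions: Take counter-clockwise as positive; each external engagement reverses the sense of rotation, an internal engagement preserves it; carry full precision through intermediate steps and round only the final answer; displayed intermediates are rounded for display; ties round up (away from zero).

1.7170

class = single-mesh tooth geometry [involute pair 40T × 51T, m = 2.815]
base radii: r_b1 = 53.041459, r_b2 = 67.627861
tip radii: r_a1 = 58.200125, r_a2 = 75.954330
inv(α') = inv(19.589°) + 2·(-0.325+0.482)·tan α/(40+51) = 0.01520306  ⇒  α' = 20.12828°
a' = a·cos α / cos α' = 128.0825·cos 19.589°/cos 20.12828° = 128.518662
action lengths: √(r_a1²−r_b1²) = 23.955336, √(r_a2²−r_b2²) = 34.576476
base pitch p_b = π·m·cos α = 8.331733
CR = (23.955336 + 34.576476 − 128.518662·sin 20.12828°)/8.331733 = 1.716997
contact ratio ≈ 1.7170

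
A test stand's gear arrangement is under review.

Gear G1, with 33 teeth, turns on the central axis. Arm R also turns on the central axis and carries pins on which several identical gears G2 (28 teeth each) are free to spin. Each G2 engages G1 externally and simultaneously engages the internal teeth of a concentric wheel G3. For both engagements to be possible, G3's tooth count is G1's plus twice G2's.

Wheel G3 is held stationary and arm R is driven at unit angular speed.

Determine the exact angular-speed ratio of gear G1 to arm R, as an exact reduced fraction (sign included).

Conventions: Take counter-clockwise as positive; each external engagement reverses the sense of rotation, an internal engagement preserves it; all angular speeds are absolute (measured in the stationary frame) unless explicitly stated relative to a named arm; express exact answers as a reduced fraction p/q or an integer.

122/33

topology: planetary set — G1 33T / G2 28T / G3 89T, arm = carrier (Willis)
ring teeth: 33 + 2·28 = 89
33(ω_sun−ω_arm) = −89(ω_ring−ω_arm),  ω_ring = 0, ω_arm = 1
ω_sun = 1 − (89/33)(0−1) = 122/33
ω_out/ω_in = 122/33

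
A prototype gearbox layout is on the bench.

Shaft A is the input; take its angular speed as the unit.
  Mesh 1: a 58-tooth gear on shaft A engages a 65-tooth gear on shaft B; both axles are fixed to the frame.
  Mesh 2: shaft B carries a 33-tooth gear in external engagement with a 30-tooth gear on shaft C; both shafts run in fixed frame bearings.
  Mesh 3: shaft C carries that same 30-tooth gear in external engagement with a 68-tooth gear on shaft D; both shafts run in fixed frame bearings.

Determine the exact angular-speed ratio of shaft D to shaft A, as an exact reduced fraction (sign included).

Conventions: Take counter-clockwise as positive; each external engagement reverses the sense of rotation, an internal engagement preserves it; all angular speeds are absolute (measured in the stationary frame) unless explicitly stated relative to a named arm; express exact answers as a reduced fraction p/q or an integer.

-957/2210

class = fixed-axis compound train [3 meshes; 3 ratios multiply, 3 sense flips]
mesh 1 [58T→65T]: running ratio 58/65, sense −
mesh 2 [33T→30T]: running ratio 319/325, sense +
mesh 3 [30T→68T]: running ratio 957/2210, sense −
ω_out/ω_in = -957/2210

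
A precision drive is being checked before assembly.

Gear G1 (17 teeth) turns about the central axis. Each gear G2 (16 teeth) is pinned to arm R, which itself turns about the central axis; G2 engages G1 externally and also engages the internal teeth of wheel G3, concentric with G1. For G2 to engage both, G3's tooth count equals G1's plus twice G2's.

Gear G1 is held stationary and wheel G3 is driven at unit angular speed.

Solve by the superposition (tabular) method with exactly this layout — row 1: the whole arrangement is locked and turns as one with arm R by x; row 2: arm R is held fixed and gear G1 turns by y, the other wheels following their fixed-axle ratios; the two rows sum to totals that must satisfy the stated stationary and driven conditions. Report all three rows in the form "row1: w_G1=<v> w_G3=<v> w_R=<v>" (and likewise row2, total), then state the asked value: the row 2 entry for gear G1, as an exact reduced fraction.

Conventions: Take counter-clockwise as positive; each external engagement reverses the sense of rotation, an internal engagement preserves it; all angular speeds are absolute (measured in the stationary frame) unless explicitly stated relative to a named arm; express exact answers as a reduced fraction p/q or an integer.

row1: w_G1=49/66 w_G3=49/66 w_R=49/66
row2: w_G1=-49/66 w_G3=17/66 w_R=0
total: w_G1=0 w_G3=1 w_R=49/66
asked value: -49/66

class = planetary set [G3 = 17+2·16 = 49; Willis about the carrier]
row 1 (train locked, turned with arm): all members turn x
row 2: sun turns y, ring = −(17/49)·y, arm 0
boundary: total ω_sun = x + y = 0 and total ω_ring = x − (17/49)·y = 1  ⇒  y = -49/66, x = 49/66
row 2 ring = −(17/49)·(-49/66) = 17/66
totals (row 1 + row 2): sun 49/66 + (-49/66) = 0, ring 49/66 + 17/66 = 1, arm 49/66 + 0 = 49/66
asked cell (row2, sun) = -49/66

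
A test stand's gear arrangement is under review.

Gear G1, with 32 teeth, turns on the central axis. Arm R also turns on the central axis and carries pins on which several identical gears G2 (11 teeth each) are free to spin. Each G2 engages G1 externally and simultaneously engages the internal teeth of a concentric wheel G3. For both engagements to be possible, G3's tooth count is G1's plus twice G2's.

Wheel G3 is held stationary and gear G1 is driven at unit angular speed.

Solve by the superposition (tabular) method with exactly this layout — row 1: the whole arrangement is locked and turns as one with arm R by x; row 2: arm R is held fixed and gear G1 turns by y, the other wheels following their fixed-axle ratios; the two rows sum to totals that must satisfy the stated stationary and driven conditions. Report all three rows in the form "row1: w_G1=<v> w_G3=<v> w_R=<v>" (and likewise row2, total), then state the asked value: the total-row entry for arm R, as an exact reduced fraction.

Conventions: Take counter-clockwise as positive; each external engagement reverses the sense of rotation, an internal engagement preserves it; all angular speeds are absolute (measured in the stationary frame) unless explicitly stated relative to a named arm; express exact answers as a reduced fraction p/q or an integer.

row1: w_G1=16/43 w_G3=16/43 w_R=16/43
row2: w_G1=27/43 w_G3=-16/43 w_R=0
total: w_G1=1 w_G3=0 w_R=16/43
asked value: 16/43

recognized (axles ride arm R): planetary set, 32/11/54 teeth
row 1: whole set turns with the arm by x
superposition row 2 [arm held]: sun y, ring −(32/54)·y, arm 0
boundary: total ω_ring = x − (32/54)·y = 0 and total ω_sun = x + y = 1  ⇒  y = 27/43, x = 16/43
row 2 ring = −(32/54)·27/43 = -16/43
totals (row 1 + row 2): sun 16/43 + 27/43 = 1, ring 16/43 + (-16/43) = 0, arm 16/43 + 0 = 16/43
asked cell (total, arm) = 16/43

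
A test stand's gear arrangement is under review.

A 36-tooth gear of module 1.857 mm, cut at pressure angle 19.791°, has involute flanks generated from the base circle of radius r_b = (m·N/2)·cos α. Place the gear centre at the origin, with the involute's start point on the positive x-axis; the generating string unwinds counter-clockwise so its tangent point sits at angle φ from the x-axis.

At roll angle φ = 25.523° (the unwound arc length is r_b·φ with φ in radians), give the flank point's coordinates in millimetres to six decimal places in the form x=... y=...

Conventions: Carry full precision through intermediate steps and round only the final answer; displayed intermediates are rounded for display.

recognized (one wheel, involute flank): single-mesh tooth geometry, m = 1.857, N = 36
pitch radius r_p = m·N/2 = 1.857·36/2 = 33.426000
base radius r_b = r_p·cos α = 33.426000·cos 19.791° = 31.451659
roll angle φ = 25.523° = 0.44546038 rad
x = r_b·(cos φ + φ·sin φ) = 34.419104
y = r_b·(sin φ − φ·cos φ) = 0.908463

x=34.419104 y=0.908463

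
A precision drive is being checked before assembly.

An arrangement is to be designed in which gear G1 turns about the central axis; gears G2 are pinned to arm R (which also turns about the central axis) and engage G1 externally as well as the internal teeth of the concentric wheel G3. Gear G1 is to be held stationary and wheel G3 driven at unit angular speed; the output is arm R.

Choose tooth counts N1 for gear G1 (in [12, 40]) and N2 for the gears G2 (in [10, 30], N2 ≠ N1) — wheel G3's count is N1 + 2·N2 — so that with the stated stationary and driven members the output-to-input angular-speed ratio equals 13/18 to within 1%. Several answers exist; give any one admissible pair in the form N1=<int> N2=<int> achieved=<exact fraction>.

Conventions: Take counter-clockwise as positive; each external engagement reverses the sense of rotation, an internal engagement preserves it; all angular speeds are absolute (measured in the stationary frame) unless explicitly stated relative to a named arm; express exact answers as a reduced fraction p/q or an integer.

design class (target 13/18): planetary set
Willis with ω_sun = 0: ω_arm/ω_ring = N3/(N1+N3); set equal to 13/18  ⇒  N3/N1 = (13/18)/(1 − 13/18) = 13/5
N3 = N1 + 2·N2  ⇒  N2/N1 = (N3/N1 − 1)/2 = (13/5 − 1)/2 = 4/5
smallest multiple with N1 ≥ 12 and N2 ≥ 10: k = 3  ⇒  N1 = 3·5 = 15, N2 = 3·4 = 12 (N1 ≤ 40, N2 ≤ 30, N2 ≠ N1 ✓), N3 = 15 + 2·12 = 39
check: N3/(N1+N3) with N1 = 15, N3 = 39 gives 13/18; |achieved − target| = 0 ≤ 13/1800 ✓

N1=15 N2=12 achieved=13/18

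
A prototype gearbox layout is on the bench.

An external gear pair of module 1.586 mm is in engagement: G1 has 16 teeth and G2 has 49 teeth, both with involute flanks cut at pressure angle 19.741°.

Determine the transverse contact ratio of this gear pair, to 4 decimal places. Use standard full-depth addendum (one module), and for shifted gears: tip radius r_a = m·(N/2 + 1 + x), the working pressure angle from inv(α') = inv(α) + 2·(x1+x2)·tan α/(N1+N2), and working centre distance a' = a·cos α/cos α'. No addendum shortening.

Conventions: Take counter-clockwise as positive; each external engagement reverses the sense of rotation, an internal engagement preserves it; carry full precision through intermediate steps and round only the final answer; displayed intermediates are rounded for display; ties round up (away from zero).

1.6358

single-mesh involute tooth geometry (16T engaging 49T at module 1.586)
base radii: r_b1 = 11.942315, r_b2 = 36.573338
tip radii: r_a1 = 14.274000, r_a2 = 40.443000
no profile shift: α' = α, a' = a
action lengths: √(r_a1²−r_b1²) = 7.818452, √(r_a2²−r_b2²) = 17.263463
base pitch p_b = π·m·cos α = 4.689736
CR = (7.818452 + 17.263463 − 51.545000·sin 19.74100°)/4.689736 = 1.635832
contact ratio ≈ 1.6358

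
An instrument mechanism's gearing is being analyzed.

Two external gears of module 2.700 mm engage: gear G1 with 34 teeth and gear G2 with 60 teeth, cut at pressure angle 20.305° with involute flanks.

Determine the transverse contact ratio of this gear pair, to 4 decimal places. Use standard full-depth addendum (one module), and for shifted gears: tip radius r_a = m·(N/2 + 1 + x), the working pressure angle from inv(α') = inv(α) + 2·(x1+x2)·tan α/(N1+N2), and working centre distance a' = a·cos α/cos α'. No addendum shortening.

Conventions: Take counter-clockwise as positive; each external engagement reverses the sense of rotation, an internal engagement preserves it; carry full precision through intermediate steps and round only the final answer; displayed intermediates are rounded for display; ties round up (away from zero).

single-mesh involute tooth geometry (34T engaging 60T at module 2.700)
base radii: r_b1 = 43.047712, r_b2 = 75.966551
tip radii: r_a1 = 48.600000, r_a2 = 83.700000
no profile shift: α' = α, a' = a
action lengths: √(r_a1²−r_b1²) = 22.557803, √(r_a2²−r_b2²) = 35.139339
base pitch p_b = π·m·cos α = 7.955199
CR = (22.557803 + 35.139339 − 126.900000·sin 20.30500°)/7.955199 = 1.717194
contact ratio ≈ 1.7172

1.7172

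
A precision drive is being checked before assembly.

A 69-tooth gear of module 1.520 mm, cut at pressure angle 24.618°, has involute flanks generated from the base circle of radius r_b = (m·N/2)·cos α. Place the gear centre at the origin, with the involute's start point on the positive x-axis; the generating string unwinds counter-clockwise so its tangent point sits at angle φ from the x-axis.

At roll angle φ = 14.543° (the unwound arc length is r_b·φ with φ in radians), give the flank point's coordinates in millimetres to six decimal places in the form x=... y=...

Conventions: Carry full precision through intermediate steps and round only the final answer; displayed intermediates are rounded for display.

x=49.184546 y=0.258196

topology: single-mesh involute geometry — m = 1.520, N = 69
pitch radius r_p = m·N/2 = 1.520·69/2 = 52.440000
base radius r_b = r_p·cos α = 52.440000·cos 24.618° = 47.673481
roll angle φ = 14.543° = 0.25382323 rad
x = r_b·(cos φ + φ·sin φ) = 49.184546
y = r_b·(sin φ − φ·cos φ) = 0.258196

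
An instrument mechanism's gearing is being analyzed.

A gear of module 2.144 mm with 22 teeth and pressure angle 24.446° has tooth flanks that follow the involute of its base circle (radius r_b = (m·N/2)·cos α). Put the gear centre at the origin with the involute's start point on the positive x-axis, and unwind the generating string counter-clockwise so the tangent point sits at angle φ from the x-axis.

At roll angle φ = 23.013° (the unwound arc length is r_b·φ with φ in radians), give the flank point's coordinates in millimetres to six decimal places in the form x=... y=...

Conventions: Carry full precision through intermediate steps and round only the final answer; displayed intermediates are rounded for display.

topology: single-mesh involute geometry — m = 2.144, N = 22
pitch radius r_p = m·N/2 = 2.144·22/2 = 23.584000
base radius r_b = r_p·cos α = 23.584000·cos 24.446° = 21.469735
roll angle φ = 23.013° = 0.40165262 rad
x = r_b·(cos φ + φ·sin φ) = 23.132313
y = r_b·(sin φ − φ·cos φ) = 0.456283

x=23.132313 y=0.456283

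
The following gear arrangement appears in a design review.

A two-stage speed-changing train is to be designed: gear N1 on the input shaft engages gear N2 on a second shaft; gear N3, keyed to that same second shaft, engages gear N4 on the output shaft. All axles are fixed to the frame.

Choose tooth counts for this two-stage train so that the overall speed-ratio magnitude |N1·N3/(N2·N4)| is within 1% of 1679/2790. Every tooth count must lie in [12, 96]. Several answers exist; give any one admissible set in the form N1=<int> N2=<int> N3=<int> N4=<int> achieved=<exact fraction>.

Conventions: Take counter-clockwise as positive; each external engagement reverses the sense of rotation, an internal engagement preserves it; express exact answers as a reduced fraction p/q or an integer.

2-stage fixed-axis compound train for ratio 1679/2790
target = 1679/2790 in lowest terms: an exact hit needs N1·N3 = k·1679 and N2·N4 = k·2790 for one integer k, every count in [12, 96]; additionally prefer no 1:1 stage (N1 ≠ N2, N3 ≠ N4)
k = 1: N1·N3 = 1679 = 23·73, N2·N4 = 2790 = 30·93
achieved = 23·73/(30·93) = 1679/2790; |achieved − target| = 0 ≤ 1679/279000 ✓

N1=23 N2=30 N3=73 N4=93 achieved=1679/2790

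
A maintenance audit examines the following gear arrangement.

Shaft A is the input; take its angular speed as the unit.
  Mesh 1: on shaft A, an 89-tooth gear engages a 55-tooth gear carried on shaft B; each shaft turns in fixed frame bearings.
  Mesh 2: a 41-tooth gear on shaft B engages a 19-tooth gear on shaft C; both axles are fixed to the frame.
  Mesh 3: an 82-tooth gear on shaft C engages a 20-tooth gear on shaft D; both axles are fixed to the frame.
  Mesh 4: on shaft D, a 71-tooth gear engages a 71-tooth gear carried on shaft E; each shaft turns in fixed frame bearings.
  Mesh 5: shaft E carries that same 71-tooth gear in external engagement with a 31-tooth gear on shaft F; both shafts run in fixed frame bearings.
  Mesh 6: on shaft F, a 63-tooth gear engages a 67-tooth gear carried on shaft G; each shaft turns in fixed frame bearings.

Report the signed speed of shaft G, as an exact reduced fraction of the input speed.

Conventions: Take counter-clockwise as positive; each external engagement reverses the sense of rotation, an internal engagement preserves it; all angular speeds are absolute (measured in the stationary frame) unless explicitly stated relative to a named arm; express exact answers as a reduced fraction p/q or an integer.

669201057/21704650

6-mesh fixed-axis compound train (all bearings frame-fixed)
mesh 1 [89T→55T]: |ω|/ω_in = 1×89/55 = 89/55, sense flips to −
mesh 2 [41T→19T]: |ω|/ω_in = (89/55)×41/19 = 3649/1045, sense flips to +
mesh 3 [82T→20T]: |ω|/ω_in = (3649/1045)×82/20 = 149609/10450, sense flips to −
mesh 4 [71T→71T]: |ω|/ω_in = (149609/10450)×71/71 = 149609/10450, sense flips to +
mesh 5 [71T→31T]: |ω|/ω_in = (149609/10450)×71/31 = 10622239/323950, sense flips to −
mesh 6 [63T→67T]: |ω|/ω_in = (10622239/323950)×63/67 = 669201057/21704650, sense flips to +
signed output speed (× input speed) = 669201057/21704650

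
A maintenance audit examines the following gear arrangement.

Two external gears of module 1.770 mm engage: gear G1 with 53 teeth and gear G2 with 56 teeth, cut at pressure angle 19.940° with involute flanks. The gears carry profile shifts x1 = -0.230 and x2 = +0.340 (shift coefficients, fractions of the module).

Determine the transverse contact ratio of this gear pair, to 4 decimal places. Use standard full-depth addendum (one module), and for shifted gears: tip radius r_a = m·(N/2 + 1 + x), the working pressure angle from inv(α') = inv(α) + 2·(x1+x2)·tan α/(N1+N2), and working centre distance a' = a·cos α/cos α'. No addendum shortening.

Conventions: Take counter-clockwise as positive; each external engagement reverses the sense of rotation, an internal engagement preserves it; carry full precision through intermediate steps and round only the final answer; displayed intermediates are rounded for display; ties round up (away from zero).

single-mesh involute tooth geometry (53T engaging 56T at module 1.770)
base radii: r_b1 = 44.093058, r_b2 = 46.588891
tip radii: r_a1 = 48.267900, r_a2 = 51.931800
inv(α') = inv(19.940°) + 2·(-0.230+0.340)·tan α/(53+56) = 0.01549833  ⇒  α' = 20.25338°
a' = a·cos α / cos α' = 96.4650·cos 19.940°/cos 20.25338° = 96.658240
action lengths: √(r_a1²−r_b1²) = 19.636507, √(r_a2²−r_b2²) = 22.943127
base pitch p_b = π·m·cos α = 5.227261
CR = (19.636507 + 22.943127 − 96.658240·sin 20.25338°)/5.227261 = 1.744550
contact ratio ≈ 1.7445

1.7445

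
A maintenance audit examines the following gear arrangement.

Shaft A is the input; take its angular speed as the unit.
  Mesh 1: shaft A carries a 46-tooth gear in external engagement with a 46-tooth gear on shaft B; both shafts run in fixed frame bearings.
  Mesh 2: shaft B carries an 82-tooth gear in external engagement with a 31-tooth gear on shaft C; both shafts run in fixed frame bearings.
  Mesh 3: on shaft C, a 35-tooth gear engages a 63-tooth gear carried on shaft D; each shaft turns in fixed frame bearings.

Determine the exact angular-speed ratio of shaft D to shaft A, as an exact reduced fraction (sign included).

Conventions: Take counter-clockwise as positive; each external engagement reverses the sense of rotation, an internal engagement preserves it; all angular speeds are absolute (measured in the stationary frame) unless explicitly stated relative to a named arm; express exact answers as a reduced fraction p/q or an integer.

class = fixed-axis compound train [3 meshes; 3 ratios multiply, 3 sense flips]
mesh 1 [46T→46T]: running ratio 1, sense −
mesh 2 [82T→31T]: running ratio 82/31, sense +
mesh 3 [35T→63T]: running ratio 410/279, sense −
ω_out/ω_in = -410/279

-410/279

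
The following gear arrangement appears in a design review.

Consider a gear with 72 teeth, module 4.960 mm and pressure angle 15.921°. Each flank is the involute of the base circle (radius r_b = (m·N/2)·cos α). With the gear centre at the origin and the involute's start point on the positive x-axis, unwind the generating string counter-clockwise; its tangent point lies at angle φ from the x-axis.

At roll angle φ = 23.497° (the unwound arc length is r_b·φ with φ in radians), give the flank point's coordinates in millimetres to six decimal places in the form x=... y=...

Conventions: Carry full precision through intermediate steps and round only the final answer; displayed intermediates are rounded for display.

x=185.548444 y=3.881714

single-mesh involute tooth geometry (72T wheel at module 4.960)
pitch radius r_p = m·N/2 = 4.960·72/2 = 178.560000
base radius r_b = r_p·cos α = 178.560000·cos 15.921° = 171.710587
roll angle φ = 23.497° = 0.41010001 rad
x = r_b·(cos φ + φ·sin φ) = 185.548444
y = r_b·(sin φ − φ·cos φ) = 3.881714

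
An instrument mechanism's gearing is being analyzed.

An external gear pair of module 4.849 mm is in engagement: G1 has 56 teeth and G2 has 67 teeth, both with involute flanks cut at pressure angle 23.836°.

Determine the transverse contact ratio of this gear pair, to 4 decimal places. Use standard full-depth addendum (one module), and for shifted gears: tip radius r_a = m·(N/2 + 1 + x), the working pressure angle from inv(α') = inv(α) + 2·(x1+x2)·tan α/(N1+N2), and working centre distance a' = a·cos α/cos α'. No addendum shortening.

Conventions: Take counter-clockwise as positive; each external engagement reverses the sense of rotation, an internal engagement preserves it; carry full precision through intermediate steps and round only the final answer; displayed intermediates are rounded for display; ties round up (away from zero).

class = single-mesh tooth geometry [involute pair 56T × 67T, m = 4.849]
base radii: r_b1 = 124.191454, r_b2 = 148.586204
tip radii: r_a1 = 140.621000, r_a2 = 167.290500
no profile shift: α' = α, a' = a
action lengths: √(r_a1²−r_b1²) = 65.960203, √(r_a2²−r_b2²) = 76.865151
base pitch p_b = π·m·cos α = 13.934249
CR = (65.960203 + 76.865151 − 298.213500·sin 23.83600°)/13.934249 = 1.601183
contact ratio ≈ 1.6012

1.6012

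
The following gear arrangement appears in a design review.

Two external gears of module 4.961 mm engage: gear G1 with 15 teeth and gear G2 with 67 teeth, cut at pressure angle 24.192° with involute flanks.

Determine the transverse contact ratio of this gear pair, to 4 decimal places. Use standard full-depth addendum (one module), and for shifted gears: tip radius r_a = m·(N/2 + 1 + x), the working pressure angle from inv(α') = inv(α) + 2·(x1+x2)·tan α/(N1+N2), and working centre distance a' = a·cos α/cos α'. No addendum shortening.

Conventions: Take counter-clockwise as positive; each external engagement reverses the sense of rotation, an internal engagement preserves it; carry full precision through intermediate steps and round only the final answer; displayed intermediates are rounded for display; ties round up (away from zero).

1.4856

recognized (one external pair, fixed centres): single-mesh tooth geometry, m = 4.961, N1 = 15, N2 = 67
base radii: r_b1 = 33.939839, r_b2 = 151.597945
tip radii: r_a1 = 42.168500, r_a2 = 171.154500
no profile shift: α' = α, a' = a
action lengths: √(r_a1²−r_b1²) = 25.025382, √(r_a2²−r_b2²) = 79.447630
base pitch p_b = π·m·cos α = 14.216686
CR = (25.025382 + 79.447630 − 203.401000·sin 24.19200°)/14.216686 = 1.485590
contact ratio ≈ 1.4856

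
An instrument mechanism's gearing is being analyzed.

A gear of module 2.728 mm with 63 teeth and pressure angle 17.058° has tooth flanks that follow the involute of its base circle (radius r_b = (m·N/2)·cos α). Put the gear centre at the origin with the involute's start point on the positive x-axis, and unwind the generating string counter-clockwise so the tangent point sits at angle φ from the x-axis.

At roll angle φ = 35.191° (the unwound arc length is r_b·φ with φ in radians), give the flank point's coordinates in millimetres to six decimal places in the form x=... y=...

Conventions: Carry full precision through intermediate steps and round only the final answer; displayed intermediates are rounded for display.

recognized (one wheel, involute flank): single-mesh tooth geometry, m = 2.728, N = 63
pitch radius r_p = m·N/2 = 2.728·63/2 = 85.932000
base radius r_b = r_p·cos α = 85.932000·cos 17.058° = 82.151705
roll angle φ = 35.191° = 0.61419882 rad
x = r_b·(cos φ + φ·sin φ) = 96.216130
y = r_b·(sin φ − φ·cos φ) = 6.108712

x=96.216130 y=6.108712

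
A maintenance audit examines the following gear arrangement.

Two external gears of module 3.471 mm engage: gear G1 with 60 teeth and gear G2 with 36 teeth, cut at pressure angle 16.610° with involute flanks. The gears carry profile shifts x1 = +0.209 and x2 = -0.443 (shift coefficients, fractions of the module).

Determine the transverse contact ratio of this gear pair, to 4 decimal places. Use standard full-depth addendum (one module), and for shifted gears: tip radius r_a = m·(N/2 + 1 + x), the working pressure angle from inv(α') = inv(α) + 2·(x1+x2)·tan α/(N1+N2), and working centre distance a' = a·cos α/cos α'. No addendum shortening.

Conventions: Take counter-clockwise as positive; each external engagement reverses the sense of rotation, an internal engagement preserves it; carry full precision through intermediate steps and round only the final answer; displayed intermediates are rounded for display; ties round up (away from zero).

class = single-mesh tooth geometry [involute pair 60T × 36T, m = 3.471]
base radii: r_b1 = 99.784936, r_b2 = 59.870962
tip radii: r_a1 = 108.326439, r_a2 = 64.411347
inv(α') = inv(16.610°) + 2·(+0.209-0.443)·tan α/(60+36) = 0.00694959  ⇒  α' = 15.61170°
a' = a·cos α / cos α' = 166.6080·cos 16.610°/cos 15.61170° = 165.771605
action lengths: √(r_a1²−r_b1²) = 42.161403, √(r_a2²−r_b2²) = 23.754780
base pitch p_b = π·m·cos α = 10.449454
CR = (42.161403 + 23.754780 − 165.771605·sin 15.61170°)/10.449454 = 2.038796
contact ratio ≈ 2.0388

2.0388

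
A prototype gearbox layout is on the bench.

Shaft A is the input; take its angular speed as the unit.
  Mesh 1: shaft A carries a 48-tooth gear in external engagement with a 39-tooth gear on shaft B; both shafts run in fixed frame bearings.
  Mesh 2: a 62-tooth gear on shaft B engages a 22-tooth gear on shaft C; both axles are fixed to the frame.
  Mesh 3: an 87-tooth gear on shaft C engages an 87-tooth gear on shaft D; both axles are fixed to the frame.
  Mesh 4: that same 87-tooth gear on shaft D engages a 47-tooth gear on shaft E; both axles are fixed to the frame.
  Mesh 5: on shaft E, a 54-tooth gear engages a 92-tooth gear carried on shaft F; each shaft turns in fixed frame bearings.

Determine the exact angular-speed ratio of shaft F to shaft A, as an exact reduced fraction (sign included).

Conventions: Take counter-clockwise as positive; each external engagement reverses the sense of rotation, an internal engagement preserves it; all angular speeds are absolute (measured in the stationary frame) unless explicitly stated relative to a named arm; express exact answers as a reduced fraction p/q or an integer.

-582552/154583

class = fixed-axis compound train [5 meshes; 5 ratios multiply, 5 sense flips]
mesh 1 [48T→39T]: running ratio 16/13, sense −
mesh 2 [62T→22T]: running ratio 496/143, sense +
mesh 3 [87T→87T]: running ratio 496/143, sense −
mesh 4 [87T→47T]: running ratio 43152/6721, sense +
mesh 5 [54T→92T]: running ratio 582552/154583, sense −
ω_out/ω_in = -582552/154583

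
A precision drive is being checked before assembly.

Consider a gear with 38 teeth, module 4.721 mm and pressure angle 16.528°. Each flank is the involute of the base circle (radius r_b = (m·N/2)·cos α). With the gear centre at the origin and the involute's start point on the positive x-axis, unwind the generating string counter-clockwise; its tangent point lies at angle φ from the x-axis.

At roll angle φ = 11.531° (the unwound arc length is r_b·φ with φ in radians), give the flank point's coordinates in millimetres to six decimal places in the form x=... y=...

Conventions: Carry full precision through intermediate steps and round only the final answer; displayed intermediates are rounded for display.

topology: single-mesh involute geometry — m = 4.721, N = 38
pitch radius r_p = m·N/2 = 4.721·38/2 = 89.699000
base radius r_b = r_p·cos α = 89.699000·cos 16.528° = 85.992711
roll angle φ = 11.531° = 0.20125392 rad
x = r_b·(cos φ + φ·sin φ) = 87.716604
y = r_b·(sin φ − φ·cos φ) = 0.232709

x=87.716604 y=0.232709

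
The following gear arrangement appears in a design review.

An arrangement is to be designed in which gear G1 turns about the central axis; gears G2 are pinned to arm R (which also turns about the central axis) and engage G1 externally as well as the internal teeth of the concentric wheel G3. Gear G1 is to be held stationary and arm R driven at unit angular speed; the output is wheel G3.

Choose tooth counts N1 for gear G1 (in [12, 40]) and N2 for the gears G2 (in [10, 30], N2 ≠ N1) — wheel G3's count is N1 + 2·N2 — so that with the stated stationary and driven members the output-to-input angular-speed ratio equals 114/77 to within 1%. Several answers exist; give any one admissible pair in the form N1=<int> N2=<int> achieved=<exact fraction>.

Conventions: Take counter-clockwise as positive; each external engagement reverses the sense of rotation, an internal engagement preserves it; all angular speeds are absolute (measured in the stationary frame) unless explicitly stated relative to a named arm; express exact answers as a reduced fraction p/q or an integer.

N1=37 N2=20 achieved=114/77

planetary set to be sized for 114/77 (Willis relation)
Willis with ω_sun = 0: ω_ring/ω_arm = (N1+N3)/N3; set equal to 114/77  ⇒  N3/N1 = 1/(114/77 − 1) = 77/37
N3 = N1 + 2·N2  ⇒  N2/N1 = (N3/N1 − 1)/2 = (77/37 − 1)/2 = 20/37
smallest multiple with N1 ≥ 12 and N2 ≥ 10: k = 1  ⇒  N1 = 1·37 = 37, N2 = 1·20 = 20 (N1 ≤ 40, N2 ≤ 30, N2 ≠ N1 ✓), N3 = 37 + 2·20 = 77
check: (N1+N3)/N3 with N1 = 37, N3 = 77 gives 114/77; |achieved − target| = 0 ≤ 57/3850 ✓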